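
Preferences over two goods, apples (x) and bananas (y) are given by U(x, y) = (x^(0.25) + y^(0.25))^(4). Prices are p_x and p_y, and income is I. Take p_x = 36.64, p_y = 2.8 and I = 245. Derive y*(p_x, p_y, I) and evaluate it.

y* = 61.4311

MU_x ∝ x^(-0.75), MU_y ∝ y^(-0.75), so MRS = (y/x)^(0.75) = p_x/p_y.
Solve for the ratio: y/x = [p_x/p_y]^(4/3).
Substitute y = (y/x)·x into the budget: x* = I/(p_x + p_y·(y/x)).
Numerically y/x = 30.83637, so x* = 245/(36.64 + 2.8·30.83637) = 1.9922 and y* = 30.83637·1.9922 = 61.4311.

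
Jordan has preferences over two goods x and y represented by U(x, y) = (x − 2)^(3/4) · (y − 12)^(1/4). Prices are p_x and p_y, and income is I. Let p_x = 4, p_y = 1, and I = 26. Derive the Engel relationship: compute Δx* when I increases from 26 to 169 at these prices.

Δx* = 26.8125

This is Cobb-Douglas in (x−2, y−12): tangency gives 0.75·p_y·(y−12) = 0.25·p_x·(x−2).
Substituting into the budget: x* = 2 + 0.75·(I − 2·p_x − 12·p_y)/p_x, and y* = 12 + 0.25·(…)/p_y.
Discretionary income = 26 − 2·4 − 12·1 = 6; x* = 2 + 0.75·6/4 = 3.125.
At I' = 169: x* = 29.9375. Change: 29.9375 − 3.125 = 26.8125.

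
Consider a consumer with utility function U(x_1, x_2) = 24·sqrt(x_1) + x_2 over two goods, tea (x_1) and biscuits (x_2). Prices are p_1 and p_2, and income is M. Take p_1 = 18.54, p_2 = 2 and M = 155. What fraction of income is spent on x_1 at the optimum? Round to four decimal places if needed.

Utility is quasi-linear in x_2; the FOC for x_1 is 12/√x_1 = p_1/p_2.
Thus x_1* = (12·p_2/p_1)² — independent of M — with the rest of income spent on x_2.
Plugging in: x_1* = (12·2/18.54)² = 1.6757, x_2* = 61.966.
Expenditure on x_1: 18.54·1.6757 = 31.068; share = 0.2004.

share on x_1 = 0.2004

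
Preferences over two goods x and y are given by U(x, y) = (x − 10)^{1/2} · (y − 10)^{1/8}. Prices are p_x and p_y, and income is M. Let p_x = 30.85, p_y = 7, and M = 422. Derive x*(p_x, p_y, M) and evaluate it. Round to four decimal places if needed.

x* = 11.128

Let x' = x−10, y' = y−10. MRS = 4·y'/x' = p_x/p_y.
After buying the subsistence bundle (10, 10), a share 0.8 of the remaining income goes to x: x* = 10 + 0.8·(M − 10p_x − 10p_y)/p_x.
Discretionary income = 422 − 10·30.85 − 10·7 = 43.5; x* = 10 + 0.8·43.5/30.85 = 11.128.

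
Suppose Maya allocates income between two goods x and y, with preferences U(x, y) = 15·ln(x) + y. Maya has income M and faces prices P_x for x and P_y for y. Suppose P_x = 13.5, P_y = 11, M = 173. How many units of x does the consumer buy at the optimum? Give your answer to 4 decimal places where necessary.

x* = 12.2222

MU_x = 15/x, MU_y = 1. Tangency: 15/x = P_x/P_y.
So x*(P_x,P_y) = 15·P_y/P_x, independent of income; and y* = (M − 15·P_y)/P_y.
At the given prices: x* = 15·11/13.5 = 12.2222.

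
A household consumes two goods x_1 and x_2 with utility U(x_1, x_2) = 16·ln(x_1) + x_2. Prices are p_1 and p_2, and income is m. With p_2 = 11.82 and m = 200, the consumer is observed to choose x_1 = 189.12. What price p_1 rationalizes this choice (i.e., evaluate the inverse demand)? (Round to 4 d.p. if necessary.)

Set MRS = p_1/p_2: (16/x_1)/1 = p_1/p_2.
So x_1*(p_1,p_2) = 16·p_2/p_1, independent of income; and x_2* = (m − 16·p_2)/p_2.
Set x_1* = 189.12 in the demand function and solve for p_1: p_1 = 1.

p_1 = 1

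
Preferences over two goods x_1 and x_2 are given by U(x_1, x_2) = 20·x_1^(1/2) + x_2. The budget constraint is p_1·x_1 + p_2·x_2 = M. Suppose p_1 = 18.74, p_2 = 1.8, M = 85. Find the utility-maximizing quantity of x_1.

x_1* = 0.9226

MU_x_1 = 10/√x_1, MU_x_2 = 1. Tangency: 10/√x_1 = p_1/p_2.
Thus x_1* = (10·p_2/p_1)² — independent of M — with the rest of income spent on x_2.
Plugging in: x_1* = (10·1.8/18.74)² = 0.9226.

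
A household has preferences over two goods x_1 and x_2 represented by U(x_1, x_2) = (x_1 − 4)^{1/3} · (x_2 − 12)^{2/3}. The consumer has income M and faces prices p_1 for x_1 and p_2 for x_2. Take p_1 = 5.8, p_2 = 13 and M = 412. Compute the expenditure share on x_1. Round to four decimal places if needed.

share on x_1 = 0.2447

This is Cobb-Douglas in (x_1−4, x_2−12): tangency gives 1/3·p_2·(x_2−12) = 2/3·p_1·(x_1−4).
Substituting into the budget: x_1* = 4 + 1/3·(M − 4·p_1 − 12·p_2)/p_1, and x_2* = 12 + 2/3·(…)/p_2.
Discretionary income = 412 − 4·5.8 − 12·13 = 232.8; x_1* = 4 + 1/3·232.8/5.8 = 17.3793; x_2* = 12 + 2/3·232.8/13 = 23.9385.
Expenditure on x_1: 5.8·17.3793 = 100.8; share = 0.2447.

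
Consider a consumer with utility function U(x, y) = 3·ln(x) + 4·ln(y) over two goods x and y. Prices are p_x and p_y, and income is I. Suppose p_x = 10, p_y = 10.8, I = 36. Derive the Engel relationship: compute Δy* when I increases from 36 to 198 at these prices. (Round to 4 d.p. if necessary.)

Demand: x*(p_x,p_y,I) = 3/7·I/p_x and y* = 4/7·I/p_y.
At p_x=10, p_y=10.8, I=36: y* = 4/7·36/10.8 = 1.9048.
At I' = 198: y* = 10.4762. Change: 10.4762 − 1.9048 = 8.5714.

Δy* = 8.5714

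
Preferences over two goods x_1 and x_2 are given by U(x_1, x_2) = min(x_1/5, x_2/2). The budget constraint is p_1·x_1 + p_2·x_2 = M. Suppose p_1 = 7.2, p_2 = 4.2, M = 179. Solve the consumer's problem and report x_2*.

Demand: x_1*(p_1,p_2,M) = 5·M/(5·p_1 + 2·p_2), x_2* = 2·M/(5·p_1 + 2·p_2).
Here 5·7.2 + 2·4.2 = 44.4, giving x_2* = 8.0631.

x_2* = 8.0631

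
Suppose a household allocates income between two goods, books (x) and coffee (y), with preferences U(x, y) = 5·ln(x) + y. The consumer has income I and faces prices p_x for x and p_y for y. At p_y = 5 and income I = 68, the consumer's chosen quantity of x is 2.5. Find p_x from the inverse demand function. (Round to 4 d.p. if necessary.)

p_x = 10

Set MRS = p_x/p_y: (5/x)/1 = p_x/p_y.
So x*(p_x,p_y) = 5·p_y/p_x, independent of income; and y* = (I − 5·p_y)/p_y.
Set x* = 2.5 in the demand function and solve for p_x: p_x = 10.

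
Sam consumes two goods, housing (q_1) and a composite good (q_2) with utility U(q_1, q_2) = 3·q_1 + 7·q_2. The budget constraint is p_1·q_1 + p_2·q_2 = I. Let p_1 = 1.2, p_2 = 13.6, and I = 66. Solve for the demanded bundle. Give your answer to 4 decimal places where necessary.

q_1* = 55, q_2* = 0

Perfect substitutes: compare marginal utility per dollar. 3/p_1 vs 7/p_2 → 2.5 vs 0.5147.
q_1 gives more utility per dollar, so spend all income on q_1: q_1* = I/p_1, q_2* = 0.
Numerically: q_1* = 55, q_2* = 0.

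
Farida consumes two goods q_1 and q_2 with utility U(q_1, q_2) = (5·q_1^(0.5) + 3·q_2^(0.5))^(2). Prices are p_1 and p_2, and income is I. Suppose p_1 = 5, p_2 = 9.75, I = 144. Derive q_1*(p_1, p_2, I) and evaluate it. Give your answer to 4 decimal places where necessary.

q_1* = 24.3117

MU_q_1 ∝ 5·q_1^(-0.5), MU_q_2 ∝ 3·q_2^(-0.5), so MRS = (5/3)·(q_2/q_1)^(0.5) = p_1/p_2.
Hence q_2/q_1 = ((3/5)·p_1/p_2)^(1/(0.5)), i.e. raised to the 2 power.
Substitute q_2 = (q_2/q_1)·q_1 into the budget: q_1* = I/(p_1 + p_2·(q_2/q_1)).
Numerically q_2/q_1 = 0.094675, so q_1* = 144/(5 + 9.75·0.094675) = 24.3117.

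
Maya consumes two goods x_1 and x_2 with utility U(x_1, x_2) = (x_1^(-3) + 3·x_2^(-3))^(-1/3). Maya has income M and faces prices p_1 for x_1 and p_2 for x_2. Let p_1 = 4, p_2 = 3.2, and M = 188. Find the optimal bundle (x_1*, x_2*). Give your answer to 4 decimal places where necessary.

With the ratio pinned down, the budget gives x_1* = M/(p_1 + p_2·(x_2/x_1)) and x_2* = (x_2/x_1)·x_1*.
Numerically x_2/x_1 = 1.391579, so x_1* = 188/(4 + 3.2·1.391579) = 22.2405 and x_2* = 1.391579·22.2405 = 30.9494.

x_1* = 22.2405, x_2* = 30.9494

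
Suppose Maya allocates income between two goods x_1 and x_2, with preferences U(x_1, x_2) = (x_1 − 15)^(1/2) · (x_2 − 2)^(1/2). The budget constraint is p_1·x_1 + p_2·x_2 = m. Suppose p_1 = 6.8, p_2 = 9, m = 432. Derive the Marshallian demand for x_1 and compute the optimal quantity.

x_1* = 37.9412

Let x_1' = x_1−15, x_2' = x_2−2. MRS = x_2'/x_1' = p_1/p_2.
After buying the subsistence bundle (15, 2), a share 0.5 of the remaining income goes to x_1: x_1* = 15 + 0.5·(m − 15p_1 − 2p_2)/p_1.
Discretionary income = 432 − 15·6.8 − 2·9 = 312; x_1* = 15 + 0.5·312/6.8 = 37.9412.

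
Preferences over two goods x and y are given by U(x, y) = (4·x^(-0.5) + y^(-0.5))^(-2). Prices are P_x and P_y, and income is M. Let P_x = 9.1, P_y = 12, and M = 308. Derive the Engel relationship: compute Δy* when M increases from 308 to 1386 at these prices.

Δy* = 27.2397

Numerically y/x = 0.330015, so x* = 308/(9.1 + 12·0.330015) = 23.5831 and y* = 0.330015·23.5831 = 7.7828.
At M' = 1386: y* = 35.0225. Change: 35.0225 − 7.7828 = 27.2397.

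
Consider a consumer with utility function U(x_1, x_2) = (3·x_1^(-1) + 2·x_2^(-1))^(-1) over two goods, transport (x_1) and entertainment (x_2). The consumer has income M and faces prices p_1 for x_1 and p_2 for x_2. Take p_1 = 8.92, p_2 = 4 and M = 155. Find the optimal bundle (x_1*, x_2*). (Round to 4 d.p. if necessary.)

MU_x_1 ∝ 3·x_1^(-2), MU_x_2 ∝ 2·x_2^(-2), so MRS = (3/2)·(x_2/x_1)^(2) = p_1/p_2.
Hence x_2/x_1 = ((2/3)·p_1/p_2)^(1/(2)), i.e. raised to the 0.5 power.
With the ratio pinned down, the budget gives x_1* = M/(p_1 + p_2·(x_2/x_1)) and x_2* = (x_2/x_1)·x_1*.
Numerically x_2/x_1 = 1.219289, so x_1* = 155/(8.92 + 4·1.219289) = 11.2342 and x_2* = 1.219289·11.2342 = 13.6977.

x_1* = 11.2342, x_2* = 13.6977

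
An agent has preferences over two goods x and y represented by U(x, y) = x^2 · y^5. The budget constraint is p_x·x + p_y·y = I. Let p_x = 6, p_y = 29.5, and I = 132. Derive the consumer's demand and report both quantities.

MU_x/MU_y = (2·y)/(5·x); tangency sets this equal to p_x/p_y.
So 2·p_y·y = 5·p_x·x; combined with the budget, a share 2/7 of income goes to x.
Demand: x*(p_x,p_y,I) = 2/7·I/p_x and y* = 5/7·I/p_y.
At p_x=6, p_y=29.5, I=132: x* = 2/7·132/6 = 6.2857, y* = 3.1961.

x* = 6.2857, y* = 3.1961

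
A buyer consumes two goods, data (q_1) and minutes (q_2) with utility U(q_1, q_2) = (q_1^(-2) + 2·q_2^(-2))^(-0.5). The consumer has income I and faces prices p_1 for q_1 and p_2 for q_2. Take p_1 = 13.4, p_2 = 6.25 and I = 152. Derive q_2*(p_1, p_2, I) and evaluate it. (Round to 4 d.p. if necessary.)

q_2* = 10.4841

MU_q_1 ∝ q_1^(-3), MU_q_2 ∝ 2·q_2^(-3), so MRS = (1/2)·(q_2/q_1)^(3) = p_1/p_2.
Solve for the ratio: q_2/q_1 = [2·p_1/p_2]^(1/3).
With the ratio pinned down, the budget gives q_1* = I/(p_1 + p_2·(q_2/q_1)) and q_2* = (q_2/q_1)·q_1*.
Numerically q_2/q_1 = 1.624619, so q_1* = 152/(13.4 + 6.25·1.624619) = 6.4533 and q_2* = 1.624619·6.4533 = 10.4841.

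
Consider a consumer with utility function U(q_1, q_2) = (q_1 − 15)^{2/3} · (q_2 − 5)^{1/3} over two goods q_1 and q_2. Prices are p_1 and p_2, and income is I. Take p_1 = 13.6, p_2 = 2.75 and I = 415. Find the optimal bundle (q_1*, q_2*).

This is Cobb-Douglas in (q_1−15, q_2−5): tangency gives 2/3·p_2·(q_2−5) = 1/3·p_1·(q_1−15).
After buying the subsistence bundle (15, 5), a share 2/3 of the remaining income goes to q_1: q_1* = 15 + 2/3·(I − 15p_1 − 5p_2)/p_1.
Discretionary income = 415 − 15·13.6 − 5·2.75 = 197.25; q_1* = 15 + 2/3·197.25/13.6 = 24.6691; q_2* = 5 + 1/3·197.25/2.75 = 28.9091.

q_1* = 24.6691, q_2* = 28.9091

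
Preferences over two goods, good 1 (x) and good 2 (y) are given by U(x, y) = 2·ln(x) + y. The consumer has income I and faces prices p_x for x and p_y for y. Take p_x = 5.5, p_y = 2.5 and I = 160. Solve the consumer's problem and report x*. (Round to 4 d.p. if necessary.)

MU_x = 2/x, MU_y = 1. Tangency: 2/x = p_x/p_y.
So x*(p_x,p_y) = 2·p_y/p_x, independent of income; and y* = (I − 2·p_y)/p_y.
At the given prices: x* = 2·2.5/5.5 = 0.9091.

x* = 0.9091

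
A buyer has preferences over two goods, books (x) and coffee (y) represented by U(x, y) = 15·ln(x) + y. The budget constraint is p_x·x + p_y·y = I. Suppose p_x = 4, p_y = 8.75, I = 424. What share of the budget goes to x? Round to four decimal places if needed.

So x*(p_x,p_y) = 15·p_y/p_x, independent of income; and y* = (I − 15·p_y)/p_y.
At the given prices: x* = 15·8.75/4 = 32.8125, and y* = 33.4571.
Expenditure on x: 4·32.8125 = 131.25; share = 0.3096.

share on x = 0.3096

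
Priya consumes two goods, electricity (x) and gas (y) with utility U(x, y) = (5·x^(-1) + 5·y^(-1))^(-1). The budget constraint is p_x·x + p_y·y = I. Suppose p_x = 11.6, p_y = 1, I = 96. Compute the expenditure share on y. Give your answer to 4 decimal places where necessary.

With the ratio pinned down, the budget gives x* = I/(p_x + p_y·(y/x)) and y* = (y/x)·x*.
Numerically y/x = 3.405877, so x* = 96/(11.6 + 1·3.405877) = 6.3975 and y* = 3.405877·6.3975 = 21.7891.
Expenditure on y: 1·21.7891 = 21.7891; share = 0.227.

share on y = 0.227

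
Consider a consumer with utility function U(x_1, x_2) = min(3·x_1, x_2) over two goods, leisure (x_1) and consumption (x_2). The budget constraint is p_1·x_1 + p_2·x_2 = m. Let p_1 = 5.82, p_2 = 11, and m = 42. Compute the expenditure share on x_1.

With perfect complements, no substitution: consume in ratio x_1:x_2 = 1:3.
Budget: p_1·x_1 + p_2·3·x_1 = m, so (p_1 + 3·p_2)·x_1 = m.
Demand: x_1*(p_1,p_2,m) = m/(p_1 + 3·p_2), x_2* = 3·m/(p_1 + 3·p_2).
Here 5.82 + 3·11 = 38.82, giving x_1* = 1.0819 and x_2* = 3.2457.
Expenditure on x_1: 5.82·1.0819 = 6.2968; share = 0.1499.

share on x_1 = 0.1499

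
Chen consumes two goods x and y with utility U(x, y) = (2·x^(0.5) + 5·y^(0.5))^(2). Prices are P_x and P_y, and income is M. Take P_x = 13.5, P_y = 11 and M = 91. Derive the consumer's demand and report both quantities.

From the CES first-order condition, (2/5)·(y/x)^(0.5) = P_x/P_y.
Solve for the ratio: y/x = [(5/2)·P_x/P_y]^(2).
With the ratio pinned down, the budget gives x* = M/(P_x + P_y·(y/x)) and y* = (y/x)·x*.
Numerically y/x = 9.41374, so x* = 91/(13.5 + 11·9.41374) = 0.7774 and y* = 9.41374·0.7774 = 7.3186.

x* = 0.7774, y* = 7.3186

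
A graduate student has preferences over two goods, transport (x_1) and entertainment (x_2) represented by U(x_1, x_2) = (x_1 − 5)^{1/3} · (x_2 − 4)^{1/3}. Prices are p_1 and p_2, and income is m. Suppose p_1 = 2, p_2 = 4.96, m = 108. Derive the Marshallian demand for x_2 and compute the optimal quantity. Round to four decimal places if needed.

This is Cobb-Douglas in (x_1−5, x_2−4): tangency gives 1/3·p_2·(x_2−4) = 1/3·p_1·(x_1−5).
Substituting into the budget: x_1* = 5 + 0.5·(m − 5·p_1 − 4·p_2)/p_1, and x_2* = 4 + 0.5·(…)/p_2.
Discretionary income = 108 − 5·2 − 4·4.96 = 78.16; x_2* = 4 + 0.5·78.16/4.96 = 11.879.

x_2* = 11.879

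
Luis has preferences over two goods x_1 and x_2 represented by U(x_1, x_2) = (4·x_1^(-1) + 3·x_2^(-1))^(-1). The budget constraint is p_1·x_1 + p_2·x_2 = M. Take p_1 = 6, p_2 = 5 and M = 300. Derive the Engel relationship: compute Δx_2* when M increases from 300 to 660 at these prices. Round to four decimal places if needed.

Δx_2* = 31.7893

With the ratio pinned down, the budget gives x_1* = M/(p_1 + p_2·(x_2/x_1)) and x_2* = (x_2/x_1)·x_1*.
Numerically x_2/x_1 = 0.948683, so x_1* = 300/(6 + 5·0.948683) = 27.9241 and x_2* = 0.948683·27.9241 = 26.4911.
At M' = 660: x_2* = 58.2804. Change: 58.2804 − 26.4911 = 31.7893.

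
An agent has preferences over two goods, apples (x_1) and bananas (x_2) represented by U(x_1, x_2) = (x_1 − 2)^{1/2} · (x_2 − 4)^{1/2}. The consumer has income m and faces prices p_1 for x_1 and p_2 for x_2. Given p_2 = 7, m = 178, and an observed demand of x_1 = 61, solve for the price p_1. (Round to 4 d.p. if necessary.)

Let x_1' = x_1−2, x_2' = x_2−4. MRS = x_2'/x_1' = p_1/p_2.
Substituting into the budget: x_1* = 2 + 0.5·(m − 2·p_1 − 4·p_2)/p_1, and x_2* = 4 + 0.5·(…)/p_2.
Set x_1* = 61 in the demand function and solve for p_1: p_1 = 1.25.

p_1 = 1.25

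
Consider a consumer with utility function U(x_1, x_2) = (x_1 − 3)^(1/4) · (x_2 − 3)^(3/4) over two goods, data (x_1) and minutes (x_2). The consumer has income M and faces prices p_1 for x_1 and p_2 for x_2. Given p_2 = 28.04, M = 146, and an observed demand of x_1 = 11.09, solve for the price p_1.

p_1 = 1.75

Let x_1' = x_1−3, x_2' = x_2−3. MRS = (1/3)·x_2'/x_1' = p_1/p_2.
Substituting into the budget: x_1* = 3 + 0.25·(M − 3·p_1 − 3·p_2)/p_1, and x_2* = 3 + 0.75·(…)/p_2.
Set x_1* = 11.09 in the demand function and solve for p_1: p_1 = 1.75.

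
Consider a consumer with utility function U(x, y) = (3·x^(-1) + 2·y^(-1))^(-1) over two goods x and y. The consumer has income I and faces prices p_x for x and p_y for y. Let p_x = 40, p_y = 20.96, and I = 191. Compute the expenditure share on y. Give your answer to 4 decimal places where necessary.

MRS = MU_x/MU_y = (3/2)·(y/x)^(2). Set equal to p_x/p_y.
Hence y/x = ((2/3)·p_x/p_y)^(1/(2)), i.e. raised to the 0.5 power.
With the ratio pinned down, the budget gives x* = I/(p_x + p_y·(y/x)) and y* = (y/x)·x*.
Numerically y/x = 1.127947, so x* = 191/(40 + 20.96·1.127947) = 3.0012 and y* = 1.127947·3.0012 = 3.3852.
Expenditure on y: 20.96·3.3852 = 70.9531; share = 0.3715.

share on y = 0.3715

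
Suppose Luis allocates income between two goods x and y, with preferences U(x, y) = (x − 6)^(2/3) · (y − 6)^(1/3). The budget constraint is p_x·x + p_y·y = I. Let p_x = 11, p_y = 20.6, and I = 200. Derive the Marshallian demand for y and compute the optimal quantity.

y* = 6.1683

Let x' = x−6, y' = y−6. MRS = 2·y'/x' = p_x/p_y.
Substituting into the budget: x* = 6 + 2/3·(I − 6·p_x − 6·p_y)/p_x, and y* = 6 + 1/3·(…)/p_y.
Discretionary income = 200 − 6·11 − 6·20.6 = 10.4; y* = 6 + 1/3·10.4/20.6 = 6.1683.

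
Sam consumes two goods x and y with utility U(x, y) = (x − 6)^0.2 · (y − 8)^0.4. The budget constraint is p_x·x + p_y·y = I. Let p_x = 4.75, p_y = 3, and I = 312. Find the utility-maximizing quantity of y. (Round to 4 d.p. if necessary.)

y* = 65.6667

Let x' = x−6, y' = y−8. MRS = (1/2)·y'/x' = p_x/p_y.
After buying the subsistence bundle (6, 8), a share 1/3 of the remaining income goes to x: x* = 6 + 1/3·(I − 6p_x − 8p_y)/p_x.
Discretionary income = 312 − 6·4.75 − 8·3 = 259.5; y* = 8 + 2/3·259.5/3 = 65.6667.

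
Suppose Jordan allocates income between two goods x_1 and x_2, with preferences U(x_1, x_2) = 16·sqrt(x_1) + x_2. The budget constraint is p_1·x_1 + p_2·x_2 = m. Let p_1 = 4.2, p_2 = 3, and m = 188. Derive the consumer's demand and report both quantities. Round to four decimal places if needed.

MU_x_1 = 8/√x_1, MU_x_2 = 1. Tangency: 8/√x_1 = p_1/p_2.
Thus x_1* = (8·p_2/p_1)² — independent of m — with the rest of income spent on x_2.
Plugging in: x_1* = (8·3/4.2)² = 32.6531, x_2* = 16.9524.

x_1* = 32.6531, x_2* = 16.9524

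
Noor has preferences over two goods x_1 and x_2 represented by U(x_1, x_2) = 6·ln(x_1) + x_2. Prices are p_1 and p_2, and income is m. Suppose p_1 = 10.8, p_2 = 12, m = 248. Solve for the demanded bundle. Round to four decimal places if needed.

Set MRS = p_1/p_2: (6/x_1)/1 = p_1/p_2.
So x_1*(p_1,p_2) = 6·p_2/p_1, independent of income; and x_2* = (m − 6·p_2)/p_2.
At the given prices: x_1* = 6·12/10.8 = 6.6667, and x_2* = 14.6667.

x_1* = 6.6667, x_2* = 14.6667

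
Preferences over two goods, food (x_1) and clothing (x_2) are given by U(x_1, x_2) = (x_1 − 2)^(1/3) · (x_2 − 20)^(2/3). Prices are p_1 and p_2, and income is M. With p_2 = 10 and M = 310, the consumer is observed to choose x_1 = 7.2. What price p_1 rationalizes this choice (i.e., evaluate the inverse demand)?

p_1 = 6.25

MRS = (1/2)·(x_2−20)/(x_1−2). Tangency with p_1/p_2 gives x_2−20 = 2·(p_1/p_2)·(x_1−2).
Substituting into the budget: x_1* = 2 + 1/3·(M − 2·p_1 − 20·p_2)/p_1, and x_2* = 20 + 2/3·(…)/p_2.
Set x_1* = 7.2 in the demand function and solve for p_1: p_1 = 6.25.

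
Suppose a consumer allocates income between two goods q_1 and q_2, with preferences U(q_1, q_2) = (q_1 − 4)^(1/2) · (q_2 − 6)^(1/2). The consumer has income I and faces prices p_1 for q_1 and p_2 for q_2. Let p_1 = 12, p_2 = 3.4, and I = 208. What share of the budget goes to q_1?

After buying the subsistence bundle (4, 6), a share 0.5 of the remaining income goes to q_1: q_1* = 4 + 0.5·(I − 4p_1 − 6p_2)/p_1.
Discretionary income = 208 − 4·12 − 6·3.4 = 139.6; q_1* = 4 + 0.5·139.6/12 = 9.8167; q_2* = 6 + 0.5·139.6/3.4 = 26.5294.
Expenditure on q_1: 12·9.8167 = 117.8; share = 0.5663.

share on q_1 = 0.5663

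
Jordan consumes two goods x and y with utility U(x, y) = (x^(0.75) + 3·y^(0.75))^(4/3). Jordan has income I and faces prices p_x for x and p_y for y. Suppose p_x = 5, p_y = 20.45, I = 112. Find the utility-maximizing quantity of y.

MU_x ∝ x^(-0.25), MU_y ∝ 3·y^(-0.25), so MRS = (1/3)·(y/x)^(0.25) = p_x/p_y.
Hence y/x = (3·p_x/p_y)^(1/(0.25)), i.e. raised to the 4 power.
Substitute y = (y/x)·x into the budget: x* = I/(p_x + p_y·(y/x)).
Numerically y/x = 0.289462, so x* = 112/(5 + 20.45·0.289462) = 10.2569 and y* = 0.289462·10.2569 = 2.969.

y* = 2.969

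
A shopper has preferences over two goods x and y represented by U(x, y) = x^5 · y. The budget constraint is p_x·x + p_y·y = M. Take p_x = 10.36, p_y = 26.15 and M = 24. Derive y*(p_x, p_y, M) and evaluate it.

y* = 0.153

Demand: x*(p_x,p_y,M) = 5/6·M/p_x and y* = 1/6·M/p_y.
At p_x=10.36, p_y=26.15, M=24: y* = 1/6·24/26.15 = 0.153.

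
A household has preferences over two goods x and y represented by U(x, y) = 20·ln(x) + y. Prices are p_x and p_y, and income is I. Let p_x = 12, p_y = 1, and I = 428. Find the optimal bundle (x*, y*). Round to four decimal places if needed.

MU_x = 20/x, MU_y = 1. Tangency: 20/x = p_x/p_y.
So x*(p_x,p_y) = 20·p_y/p_x, independent of income; and y* = (I − 20·p_y)/p_y.
At the given prices: x* = 20·1/12 = 1.6667, and y* = 408.

x* = 1.6667, y* = 408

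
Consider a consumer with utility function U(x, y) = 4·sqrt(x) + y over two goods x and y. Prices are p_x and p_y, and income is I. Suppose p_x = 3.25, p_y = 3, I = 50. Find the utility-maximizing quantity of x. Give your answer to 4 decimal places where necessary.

Utility is quasi-linear in y; the FOC for x is 2/√x = p_x/p_y.
Solve: √x = 2·p_y/p_x, so x*(p_x,p_y) = (2·p_y/p_x)², and y* = (I − p_x·x*)/p_y.
Plugging in: x* = (2·3/3.25)² = 3.4083.

x* = 3.4083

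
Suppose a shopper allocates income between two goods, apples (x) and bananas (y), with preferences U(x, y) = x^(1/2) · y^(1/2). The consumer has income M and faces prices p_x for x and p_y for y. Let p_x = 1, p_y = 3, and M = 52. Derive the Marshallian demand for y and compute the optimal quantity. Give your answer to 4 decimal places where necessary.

y* = 8.6667

The MRS is y/x. Set MRS = p_x/p_y.
So 0.5·p_y·y = 0.5·p_x·x; combined with the budget, a share 0.5 of income goes to x.
Demand: x*(p_x,p_y,M) = 0.5·M/p_x and y* = 0.5·M/p_y.
At p_x=1, p_y=3, M=52: y* = 0.5·52/3 = 8.6667.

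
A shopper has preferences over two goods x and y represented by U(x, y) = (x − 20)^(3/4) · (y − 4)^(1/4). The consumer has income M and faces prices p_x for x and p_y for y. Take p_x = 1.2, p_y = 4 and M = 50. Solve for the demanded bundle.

x* = 26.25, y* = 4.625

Let x' = x−20, y' = y−4. MRS = 3·y'/x' = p_x/p_y.
Substituting into the budget: x* = 20 + 0.75·(M − 20·p_x − 4·p_y)/p_x, and y* = 4 + 0.25·(…)/p_y.
Discretionary income = 50 − 20·1.2 − 4·4 = 10; x* = 20 + 0.75·10/1.2 = 26.25; y* = 4 + 0.25·10/4 = 4.625.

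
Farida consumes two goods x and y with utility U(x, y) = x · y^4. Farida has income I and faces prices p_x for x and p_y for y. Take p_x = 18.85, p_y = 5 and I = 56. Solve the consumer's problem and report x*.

The MRS is (1/4)·y/x. Set MRS = p_x/p_y.
So p_y·y = 4·p_x·x; combined with the budget, a share 0.2 of income goes to x.
Demand: x*(p_x,p_y,I) = 0.2·I/p_x and y* = 0.8·I/p_y.
At p_x=18.85, p_y=5, I=56: x* = 0.2·56/18.85 = 0.5942.

x* = 0.5942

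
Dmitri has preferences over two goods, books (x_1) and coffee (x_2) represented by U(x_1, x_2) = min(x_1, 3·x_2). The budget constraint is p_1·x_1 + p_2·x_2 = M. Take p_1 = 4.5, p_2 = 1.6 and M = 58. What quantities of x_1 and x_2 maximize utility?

x_1* = 11.5232, x_2* = 3.8411

With perfect complements, no substitution: consume in ratio x_1:x_2 = 3:1.
Budget: p_1·x_1 + p_2·(1/3)·x_1 = M, so (3·p_1 + p_2)·x_1 = 3·M.
Demand: x_1*(p_1,p_2,M) = 3·M/(3·p_1 + p_2), x_2* = M/(3·p_1 + p_2).
Here 3·4.5 + 1.6 = 15.1, giving x_1* = 11.5232 and x_2* = 3.8411.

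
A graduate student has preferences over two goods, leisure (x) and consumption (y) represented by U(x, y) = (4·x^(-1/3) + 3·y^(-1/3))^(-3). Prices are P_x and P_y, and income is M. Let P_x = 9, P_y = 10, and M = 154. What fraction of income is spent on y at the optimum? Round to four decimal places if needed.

share on y = 0.4528

Substitute y = (y/x)·x into the budget: x* = M/(P_x + P_y·(y/x)).
Numerically y/x = 0.744694, so x* = 154/(9 + 10·0.744694) = 9.3634 and y* = 0.744694·9.3634 = 6.9729.
Expenditure on y: 10·6.9729 = 69.729; share = 0.4528.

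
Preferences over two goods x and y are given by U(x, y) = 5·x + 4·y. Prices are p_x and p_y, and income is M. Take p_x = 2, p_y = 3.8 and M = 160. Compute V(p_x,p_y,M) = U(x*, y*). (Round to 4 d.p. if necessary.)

V = 400

Linear utility — the consumer picks whichever good has higher MU/price: 5/2 = 2.5 vs 4/3.8 = 1.0526.
x gives more utility per dollar, so spend all income on x: x* = M/p_x, y* = 0.
Numerically: x* = 80, y* = 0.
Utility at the optimum: U(80, 0) = 400.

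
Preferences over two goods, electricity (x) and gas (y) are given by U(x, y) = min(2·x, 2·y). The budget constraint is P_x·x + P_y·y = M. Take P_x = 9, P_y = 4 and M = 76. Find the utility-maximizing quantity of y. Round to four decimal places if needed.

y* = 5.8462

Here 2·9 + 2·4 = 26, giving y* = 5.8462.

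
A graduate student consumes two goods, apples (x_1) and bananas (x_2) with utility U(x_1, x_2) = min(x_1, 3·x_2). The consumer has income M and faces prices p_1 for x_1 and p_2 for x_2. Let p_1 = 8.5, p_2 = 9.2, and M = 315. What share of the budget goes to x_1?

share on x_1 = 0.7349

With perfect complements, no substitution: consume in ratio x_1:x_2 = 3:1.
Budget: p_1·x_1 + p_2·(1/3)·x_1 = M, so (3·p_1 + p_2)·x_1 = 3·M.
Demand: x_1*(p_1,p_2,M) = 3·M/(3·p_1 + p_2), x_2* = M/(3·p_1 + p_2).
Here 3·8.5 + 9.2 = 34.7, giving x_1* = 27.2334 and x_2* = 9.0778.
Expenditure on x_1: 8.5·27.2334 = 231.4841; share = 0.7349.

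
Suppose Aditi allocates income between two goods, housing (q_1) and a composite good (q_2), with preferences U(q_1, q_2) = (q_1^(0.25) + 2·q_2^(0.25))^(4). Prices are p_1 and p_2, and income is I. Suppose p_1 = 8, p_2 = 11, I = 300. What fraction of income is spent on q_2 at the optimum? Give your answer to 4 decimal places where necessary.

share on q_2 = 0.6938

MRS = MU_q_1/MU_q_2 = (1/2)·(q_2/q_1)^(0.75). Set equal to p_1/p_2.
Hence q_2/q_1 = (2·p_1/p_2)^(1/(0.75)), i.e. raised to the 4/3 power.
With the ratio pinned down, the budget gives q_1* = I/(p_1 + p_2·(q_2/q_1)) and q_2* = (q_2/q_1)·q_1*.
Numerically q_2/q_1 = 1.648048, so q_1* = 300/(8 + 11·1.648048) = 11.4817 and q_2* = 1.648048·11.4817 = 18.9224.
Expenditure on q_2: 11·18.9224 = 208.1464; share = 0.6938.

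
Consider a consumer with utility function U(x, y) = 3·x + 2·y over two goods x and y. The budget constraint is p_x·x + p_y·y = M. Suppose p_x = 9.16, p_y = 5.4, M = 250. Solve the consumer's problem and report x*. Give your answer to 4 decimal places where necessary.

Linear utility — the consumer picks whichever good has higher MU/price: 3/9.16 = 0.3275 vs 2/5.4 = 0.3704.
y gives more utility per dollar, so spend all income on y: y* = M/p_y, x* = 0.
Numerically: x* = 0, y* = 46.2963.

x* = 0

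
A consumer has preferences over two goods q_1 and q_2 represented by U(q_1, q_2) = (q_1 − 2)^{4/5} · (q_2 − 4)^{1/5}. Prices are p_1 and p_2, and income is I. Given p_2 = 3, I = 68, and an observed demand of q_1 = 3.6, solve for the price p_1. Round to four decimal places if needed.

This is Cobb-Douglas in (q_1−2, q_2−4): tangency gives 0.8·p_2·(q_2−4) = 0.2·p_1·(q_1−2).
Substituting into the budget: q_1* = 2 + 0.8·(I − 2·p_1 − 4·p_2)/p_1, and q_2* = 4 + 0.2·(…)/p_2.
Set q_1* = 3.6 in the demand function and solve for p_1: p_1 = 14.

p_1 = 14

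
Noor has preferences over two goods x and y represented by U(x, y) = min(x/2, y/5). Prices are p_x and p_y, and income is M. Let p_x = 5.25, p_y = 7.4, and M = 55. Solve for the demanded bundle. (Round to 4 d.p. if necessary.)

Leontief preferences: the optimum is at the kink where x/2 = y/5, i.e. y = (5/2)·x.
Budget: p_x·x + p_y·(5/2)·x = M, so (2·p_x + 5·p_y)·x = 2·M.
Demand: x*(p_x,p_y,M) = 2·M/(2·p_x + 5·p_y), y* = 5·M/(2·p_x + 5·p_y).
Here 2·5.25 + 5·7.4 = 47.5, giving x* = 2.3158 and y* = 5.7895.

x* = 2.3158, y* = 5.7895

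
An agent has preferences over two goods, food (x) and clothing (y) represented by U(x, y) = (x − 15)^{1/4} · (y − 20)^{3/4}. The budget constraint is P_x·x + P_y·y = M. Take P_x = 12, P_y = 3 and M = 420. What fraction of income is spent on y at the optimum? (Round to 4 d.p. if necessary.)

share on y = 0.4643

This is Cobb-Douglas in (x−15, y−20): tangency gives 0.25·P_y·(y−20) = 0.75·P_x·(x−15).
Substituting into the budget: x* = 15 + 0.25·(M − 15·P_x − 20·P_y)/P_x, and y* = 20 + 0.75·(…)/P_y.
Discretionary income = 420 − 15·12 − 20·3 = 180; x* = 15 + 0.25·180/12 = 18.75; y* = 20 + 0.75·180/3 = 65.
Expenditure on y: 3·65 = 195; share = 0.4643.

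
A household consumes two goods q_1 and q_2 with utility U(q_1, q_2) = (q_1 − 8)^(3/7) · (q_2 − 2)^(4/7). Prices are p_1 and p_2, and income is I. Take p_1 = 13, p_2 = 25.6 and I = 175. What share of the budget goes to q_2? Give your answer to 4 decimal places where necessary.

MRS = (3/4)·(q_2−2)/(q_1−8). Tangency with p_1/p_2 gives q_2−2 = (4/3)·(p_1/p_2)·(q_1−8).
Substituting into the budget: q_1* = 8 + 3/7·(I − 8·p_1 − 2·p_2)/p_1, and q_2* = 2 + 4/7·(…)/p_2.
Discretionary income = 175 − 8·13 − 2·25.6 = 19.8; q_1* = 8 + 3/7·19.8/13 = 8.6527; q_2* = 2 + 4/7·19.8/25.6 = 2.442.
Expenditure on q_2: 25.6·2.442 = 62.5143; share = 0.3572.

share on q_2 = 0.3572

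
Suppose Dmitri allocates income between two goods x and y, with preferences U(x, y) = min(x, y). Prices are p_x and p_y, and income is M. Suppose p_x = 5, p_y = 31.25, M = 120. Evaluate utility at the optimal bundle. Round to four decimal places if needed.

Demand: x*(p_x,p_y,M) = M/(p_x + p_y), y* = M/(p_x + p_y).
Here 5 + 31.25 = 36.25, giving x* = 3.3103 and y* = 3.3103.
Utility at the optimum: U(3.3103, 3.3103) = 3.3103.

V = 3.3103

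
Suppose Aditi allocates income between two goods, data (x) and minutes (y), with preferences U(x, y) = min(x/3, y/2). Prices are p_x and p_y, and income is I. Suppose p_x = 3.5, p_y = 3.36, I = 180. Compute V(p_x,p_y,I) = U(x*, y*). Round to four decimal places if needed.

V = 10.453

Leontief preferences: the optimum is at the kink where x/3 = y/2, i.e. y = (2/3)·x.
Budget: p_x·x + p_y·(2/3)·x = I, so (3·p_x + 2·p_y)·x = 3·I.
Demand: x*(p_x,p_y,I) = 3·I/(3·p_x + 2·p_y), y* = 2·I/(3·p_x + 2·p_y).
Here 3·3.5 + 2·3.36 = 17.22, giving x* = 31.3589 and y* = 20.9059.
Utility at the optimum: U(31.3589, 20.9059) = 10.453.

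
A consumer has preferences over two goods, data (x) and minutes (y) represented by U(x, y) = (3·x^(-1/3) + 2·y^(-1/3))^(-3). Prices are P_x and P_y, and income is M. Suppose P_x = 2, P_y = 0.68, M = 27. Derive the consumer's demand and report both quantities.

x* = 8.6351, y* = 14.3084

From the CES first-order condition, (3/2)·(y/x)^(4/3) = P_x/P_y.
Hence y/x = ((2/3)·P_x/P_y)^(1/(4/3)), i.e. raised to the 0.75 power.
Substitute y = (y/x)·x into the budget: x* = M/(P_x + P_y·(y/x)).
Numerically y/x = 1.656999, so x* = 27/(2 + 0.68·1.656999) = 8.6351 and y* = 1.656999·8.6351 = 14.3084.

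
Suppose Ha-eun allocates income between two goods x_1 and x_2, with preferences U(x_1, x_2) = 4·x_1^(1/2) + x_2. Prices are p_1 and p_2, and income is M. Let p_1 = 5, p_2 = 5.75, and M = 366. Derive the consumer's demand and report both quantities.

Set MRS = p_1/p_2: 2·x_1^(−1/2) = p_1/p_2.
Thus x_1* = (2·p_2/p_1)² — independent of M — with the rest of income spent on x_2.
Plugging in: x_1* = (2·5.75/5)² = 5.29, x_2* = 59.0522.

x_1* = 5.29, x_2* = 59.0522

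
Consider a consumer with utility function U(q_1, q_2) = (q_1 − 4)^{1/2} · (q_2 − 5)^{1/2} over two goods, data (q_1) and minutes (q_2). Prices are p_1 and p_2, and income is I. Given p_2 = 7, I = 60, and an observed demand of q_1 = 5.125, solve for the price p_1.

MRS = (q_2−5)/(q_1−4). Tangency with p_1/p_2 gives q_2−5 = (p_1/p_2)·(q_1−4).
Substituting into the budget: q_1* = 4 + 0.5·(I − 4·p_1 − 5·p_2)/p_1, and q_2* = 5 + 0.5·(…)/p_2.
Set q_1* = 5.125 in the demand function and solve for p_1: p_1 = 4.

p_1 = 4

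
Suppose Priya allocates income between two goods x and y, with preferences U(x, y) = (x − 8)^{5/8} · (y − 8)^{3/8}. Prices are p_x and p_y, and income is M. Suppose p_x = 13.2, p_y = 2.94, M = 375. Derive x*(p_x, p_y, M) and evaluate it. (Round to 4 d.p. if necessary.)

x* = 19.642

MRS = (5/3)·(y−8)/(x−8). Tangency with p_x/p_y gives y−8 = (3/5)·(p_x/p_y)·(x−8).
After buying the subsistence bundle (8, 8), a share 0.625 of the remaining income goes to x: x* = 8 + 0.625·(M − 8p_x − 8p_y)/p_x.
Discretionary income = 375 − 8·13.2 − 8·2.94 = 245.88; x* = 8 + 0.625·245.88/13.2 = 19.642.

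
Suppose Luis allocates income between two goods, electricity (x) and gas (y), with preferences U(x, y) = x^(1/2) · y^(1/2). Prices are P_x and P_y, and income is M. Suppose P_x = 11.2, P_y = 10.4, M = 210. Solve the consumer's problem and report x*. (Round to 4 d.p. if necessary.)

Tangency: MRS = y/x = P_x/P_y.
Rearranging, P_y·y = P_x·x. Substituting into the budget gives P_x·x·(1 + 1) = M.
Demand: x*(P_x,P_y,M) = 0.5·M/P_x and y* = 0.5·M/P_y.
At P_x=11.2, P_y=10.4, M=210: x* = 0.5·210/11.2 = 9.375.

x* = 9.375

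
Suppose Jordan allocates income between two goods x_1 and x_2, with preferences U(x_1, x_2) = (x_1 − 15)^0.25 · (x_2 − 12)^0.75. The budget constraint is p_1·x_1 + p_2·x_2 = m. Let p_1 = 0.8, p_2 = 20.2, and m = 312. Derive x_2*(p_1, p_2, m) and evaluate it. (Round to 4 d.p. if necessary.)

Let x_1' = x_1−15, x_2' = x_2−12. MRS = (1/3)·x_2'/x_1' = p_1/p_2.
Substituting into the budget: x_1* = 15 + 0.25·(m − 15·p_1 − 12·p_2)/p_1, and x_2* = 12 + 0.75·(…)/p_2.
Discretionary income = 312 − 15·0.8 − 12·20.2 = 57.6; x_2* = 12 + 0.75·57.6/20.2 = 14.1386.

x_2* = 14.1386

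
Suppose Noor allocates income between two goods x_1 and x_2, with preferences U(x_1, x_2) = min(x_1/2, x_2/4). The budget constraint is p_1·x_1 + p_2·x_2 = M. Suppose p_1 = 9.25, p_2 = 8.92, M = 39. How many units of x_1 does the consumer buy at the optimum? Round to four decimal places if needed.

With perfect complements, no substitution: consume in ratio x_1:x_2 = 2:4.
Budget: p_1·x_1 + p_2·2·x_1 = M, so (2·p_1 + 4·p_2)·x_1 = 2·M.
Demand: x_1*(p_1,p_2,M) = 2·M/(2·p_1 + 4·p_2), x_2* = 4·M/(2·p_1 + 4·p_2).
Here 2·9.25 + 4·8.92 = 54.18, giving x_1* = 1.4396.

x_1* = 1.4396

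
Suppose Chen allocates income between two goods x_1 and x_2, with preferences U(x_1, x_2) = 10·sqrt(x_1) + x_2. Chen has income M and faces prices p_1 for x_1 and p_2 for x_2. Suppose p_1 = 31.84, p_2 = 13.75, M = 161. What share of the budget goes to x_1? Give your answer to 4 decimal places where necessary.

share on x_1 = 0.922

Utility is quasi-linear in x_2; the FOC for x_1 is 5/√x_1 = p_1/p_2.
Solve: √x_1 = 5·p_2/p_1, so x_1*(p_1,p_2) = (5·p_2/p_1)², and x_2* = (M − p_1·x_1*)/p_2.
Plugging in: x_1* = (5·13.75/31.84)² = 4.6623, x_2* = 0.9129.
Expenditure on x_1: 31.84·4.6623 = 148.4473; share = 0.922.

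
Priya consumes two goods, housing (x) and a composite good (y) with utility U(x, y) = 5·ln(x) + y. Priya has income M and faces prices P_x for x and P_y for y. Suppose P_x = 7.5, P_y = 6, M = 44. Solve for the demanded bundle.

Set MRS = P_x/P_y: (5/x)/1 = P_x/P_y.
So x*(P_x,P_y) = 5·P_y/P_x, independent of income; and y* = (M − 5·P_y)/P_y.
At the given prices: x* = 5·6/7.5 = 4, and y* = 2.3333.

x* = 4, y* = 2.3333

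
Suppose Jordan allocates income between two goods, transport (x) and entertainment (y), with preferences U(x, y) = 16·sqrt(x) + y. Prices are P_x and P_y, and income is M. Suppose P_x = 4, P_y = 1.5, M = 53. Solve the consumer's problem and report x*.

x* = 9

Plugging in: x* = (8·1.5/4)² = 9.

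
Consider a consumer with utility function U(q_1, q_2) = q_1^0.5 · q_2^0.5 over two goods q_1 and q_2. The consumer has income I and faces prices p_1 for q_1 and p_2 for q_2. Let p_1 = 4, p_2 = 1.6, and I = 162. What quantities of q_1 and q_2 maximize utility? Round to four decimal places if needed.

q_1* = 20.25, q_2* = 50.625

Tangency: MRS = q_2/q_1 = p_1/p_2.
So 0.5·p_2·q_2 = 0.5·p_1·q_1; combined with the budget, a share 0.5 of income goes to q_1.
Demand: q_1*(p_1,p_2,I) = 0.5·I/p_1 and q_2* = 0.5·I/p_2.
At p_1=4, p_2=1.6, I=162: q_1* = 0.5·162/4 = 20.25, q_2* = 50.625.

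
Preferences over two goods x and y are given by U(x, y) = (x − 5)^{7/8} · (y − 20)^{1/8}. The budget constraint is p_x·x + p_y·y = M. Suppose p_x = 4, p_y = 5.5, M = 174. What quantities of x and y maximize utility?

After buying the subsistence bundle (5, 20), a share 0.875 of the remaining income goes to x: x* = 5 + 0.875·(M − 5p_x − 20p_y)/p_x.
Discretionary income = 174 − 5·4 − 20·5.5 = 44; x* = 5 + 0.875·44/4 = 14.625; y* = 20 + 0.125·44/5.5 = 21.

x* = 14.625, y* = 21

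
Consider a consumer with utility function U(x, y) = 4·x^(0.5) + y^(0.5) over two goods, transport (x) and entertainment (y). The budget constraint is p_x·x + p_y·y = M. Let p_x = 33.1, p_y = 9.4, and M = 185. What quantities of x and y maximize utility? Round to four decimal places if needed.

MRS = MU_x/MU_y = 4·(y/x)^(0.5). Set equal to p_x/p_y.
Hence y/x = ((1/4)·p_x/p_y)^(1/(0.5)), i.e. raised to the 2 power.
With the ratio pinned down, the budget gives x* = M/(p_x + p_y·(y/x)) and y* = (y/x)·x*.
Numerically y/x = 0.774962, so x* = 185/(33.1 + 9.4·0.774962) = 4.5809 and y* = 0.774962·4.5809 = 3.5501.

x* = 4.5809, y* = 3.5501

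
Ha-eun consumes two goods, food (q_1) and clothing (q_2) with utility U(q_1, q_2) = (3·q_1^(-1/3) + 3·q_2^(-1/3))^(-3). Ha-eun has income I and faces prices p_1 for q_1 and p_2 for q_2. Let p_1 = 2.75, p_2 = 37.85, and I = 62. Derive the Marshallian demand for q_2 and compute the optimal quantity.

q_2* = 1.0782

MU_q_1 ∝ 3·q_1^(-4/3), MU_q_2 ∝ 3·q_2^(-4/3), so MRS = (q_2/q_1)^(4/3) = p_1/p_2.
Solve for the ratio: q_2/q_1 = [p_1/p_2]^(0.75).
With the ratio pinned down, the budget gives q_1* = I/(p_1 + p_2·(q_2/q_1)) and q_2* = (q_2/q_1)·q_1*.
Numerically q_2/q_1 = 0.139943, so q_1* = 62/(2.75 + 37.85·0.139943) = 7.7049 and q_2* = 0.139943·7.7049 = 1.0782.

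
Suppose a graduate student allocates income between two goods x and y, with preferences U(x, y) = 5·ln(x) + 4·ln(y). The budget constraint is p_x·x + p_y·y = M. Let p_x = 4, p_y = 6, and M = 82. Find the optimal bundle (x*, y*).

Tangency: MRS = (5/4)·y/x = p_x/p_y.
Rearranging, p_y·y = (4/5)·p_x·x. Substituting into the budget gives p_x·x·(1 + (4/5)) = M.
Demand: x*(p_x,p_y,M) = 5/9·M/p_x and y* = 4/9·M/p_y.
At p_x=4, p_y=6, M=82: x* = 5/9·82/4 = 11.3889, y* = 6.0741.

x* = 11.3889, y* = 6.0741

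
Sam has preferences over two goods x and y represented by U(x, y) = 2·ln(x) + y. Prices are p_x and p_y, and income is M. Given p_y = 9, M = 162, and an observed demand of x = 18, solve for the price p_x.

Set MRS = p_x/p_y: (2/x)/1 = p_x/p_y.
So x*(p_x,p_y) = 2·p_y/p_x, independent of income; and y* = (M − 2·p_y)/p_y.
Set x* = 18 in the demand function and solve for p_x: p_x = 1.

p_x = 1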